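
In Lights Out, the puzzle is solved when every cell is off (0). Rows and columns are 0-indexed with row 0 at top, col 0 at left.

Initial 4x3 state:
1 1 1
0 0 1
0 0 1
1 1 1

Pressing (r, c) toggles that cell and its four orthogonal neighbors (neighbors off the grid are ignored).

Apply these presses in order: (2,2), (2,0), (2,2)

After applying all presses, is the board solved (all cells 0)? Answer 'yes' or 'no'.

After press 1 at (2,2):
1 1 1
0 0 0
0 1 0
1 1 0

After press 2 at (2,0):
1 1 1
1 0 0
1 0 0
0 1 0

After press 3 at (2,2):
1 1 1
1 0 1
1 1 1
0 1 1

Lights still on: 10

Answer: no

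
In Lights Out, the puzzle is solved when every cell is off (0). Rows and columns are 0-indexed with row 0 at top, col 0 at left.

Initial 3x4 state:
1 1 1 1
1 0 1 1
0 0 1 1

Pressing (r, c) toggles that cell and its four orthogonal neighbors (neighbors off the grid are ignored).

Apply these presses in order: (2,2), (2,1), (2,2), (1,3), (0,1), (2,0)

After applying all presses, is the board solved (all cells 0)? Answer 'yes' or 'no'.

After press 1 at (2,2):
1 1 1 1
1 0 0 1
0 1 0 0

After press 2 at (2,1):
1 1 1 1
1 1 0 1
1 0 1 0

After press 3 at (2,2):
1 1 1 1
1 1 1 1
1 1 0 1

After press 4 at (1,3):
1 1 1 0
1 1 0 0
1 1 0 0

After press 5 at (0,1):
0 0 0 0
1 0 0 0
1 1 0 0

After press 6 at (2,0):
0 0 0 0
0 0 0 0
0 0 0 0

Lights still on: 0

Answer: yes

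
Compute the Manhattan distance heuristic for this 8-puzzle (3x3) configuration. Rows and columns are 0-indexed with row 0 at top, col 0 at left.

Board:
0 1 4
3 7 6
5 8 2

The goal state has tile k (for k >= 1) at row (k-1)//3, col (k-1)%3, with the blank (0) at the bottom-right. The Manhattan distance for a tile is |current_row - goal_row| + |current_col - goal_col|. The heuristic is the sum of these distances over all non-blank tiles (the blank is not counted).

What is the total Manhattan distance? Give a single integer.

Tile 1: (0,1)->(0,0) = 1
Tile 4: (0,2)->(1,0) = 3
Tile 3: (1,0)->(0,2) = 3
Tile 7: (1,1)->(2,0) = 2
Tile 6: (1,2)->(1,2) = 0
Tile 5: (2,0)->(1,1) = 2
Tile 8: (2,1)->(2,1) = 0
Tile 2: (2,2)->(0,1) = 3
Sum: 1 + 3 + 3 + 2 + 0 + 2 + 0 + 3 = 14

Answer: 14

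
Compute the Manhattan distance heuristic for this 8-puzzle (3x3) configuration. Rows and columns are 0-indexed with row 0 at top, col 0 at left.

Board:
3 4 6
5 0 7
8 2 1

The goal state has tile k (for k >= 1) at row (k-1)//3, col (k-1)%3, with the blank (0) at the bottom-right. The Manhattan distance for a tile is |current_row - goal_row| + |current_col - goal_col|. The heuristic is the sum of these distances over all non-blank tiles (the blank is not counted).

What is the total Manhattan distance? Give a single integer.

Tile 3: at (0,0), goal (0,2), distance |0-0|+|0-2| = 2
Tile 4: at (0,1), goal (1,0), distance |0-1|+|1-0| = 2
Tile 6: at (0,2), goal (1,2), distance |0-1|+|2-2| = 1
Tile 5: at (1,0), goal (1,1), distance |1-1|+|0-1| = 1
Tile 7: at (1,2), goal (2,0), distance |1-2|+|2-0| = 3
Tile 8: at (2,0), goal (2,1), distance |2-2|+|0-1| = 1
Tile 2: at (2,1), goal (0,1), distance |2-0|+|1-1| = 2
Tile 1: at (2,2), goal (0,0), distance |2-0|+|2-0| = 4
Sum: 2 + 2 + 1 + 1 + 3 + 1 + 2 + 4 = 16

Answer: 16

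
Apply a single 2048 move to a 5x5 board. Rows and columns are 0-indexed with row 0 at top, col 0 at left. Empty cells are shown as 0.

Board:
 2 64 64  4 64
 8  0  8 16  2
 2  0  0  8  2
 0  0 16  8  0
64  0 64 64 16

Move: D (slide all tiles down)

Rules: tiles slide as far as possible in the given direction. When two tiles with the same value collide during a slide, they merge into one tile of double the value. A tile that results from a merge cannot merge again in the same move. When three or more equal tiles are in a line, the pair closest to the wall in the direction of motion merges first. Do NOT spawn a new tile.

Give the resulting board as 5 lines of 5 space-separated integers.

Answer:  0  0  0  0  0
 2  0 64  4  0
 8  0  8 16 64
 2  0 16 16  4
64 64 64 64 16

Derivation:
Slide down:
col 0: [2, 8, 2, 0, 64] -> [0, 2, 8, 2, 64]
col 1: [64, 0, 0, 0, 0] -> [0, 0, 0, 0, 64]
col 2: [64, 8, 0, 16, 64] -> [0, 64, 8, 16, 64]
col 3: [4, 16, 8, 8, 64] -> [0, 4, 16, 16, 64]
col 4: [64, 2, 2, 0, 16] -> [0, 0, 64, 4, 16]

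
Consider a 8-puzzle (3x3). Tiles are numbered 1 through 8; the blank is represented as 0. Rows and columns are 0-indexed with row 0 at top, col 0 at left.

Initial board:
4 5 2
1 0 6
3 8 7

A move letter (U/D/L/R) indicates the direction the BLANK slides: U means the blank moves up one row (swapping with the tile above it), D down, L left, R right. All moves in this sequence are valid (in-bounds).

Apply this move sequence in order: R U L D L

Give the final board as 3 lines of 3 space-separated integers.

Answer: 4 6 5
0 1 2
3 8 7

Derivation:
After move 1 (R):
4 5 2
1 6 0
3 8 7

After move 2 (U):
4 5 0
1 6 2
3 8 7

After move 3 (L):
4 0 5
1 6 2
3 8 7

After move 4 (D):
4 6 5
1 0 2
3 8 7

After move 5 (L):
4 6 5
0 1 2
3 8 7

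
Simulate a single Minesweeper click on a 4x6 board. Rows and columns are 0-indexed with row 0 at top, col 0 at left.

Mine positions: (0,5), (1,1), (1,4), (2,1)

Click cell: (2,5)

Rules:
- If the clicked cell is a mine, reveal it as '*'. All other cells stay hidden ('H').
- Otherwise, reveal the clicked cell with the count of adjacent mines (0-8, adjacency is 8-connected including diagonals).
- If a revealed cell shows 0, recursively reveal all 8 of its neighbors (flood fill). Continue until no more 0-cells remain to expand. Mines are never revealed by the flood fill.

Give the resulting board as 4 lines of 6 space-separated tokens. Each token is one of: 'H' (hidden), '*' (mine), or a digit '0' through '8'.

H H H H H H
H H H H H H
H H H H H 1
H H H H H H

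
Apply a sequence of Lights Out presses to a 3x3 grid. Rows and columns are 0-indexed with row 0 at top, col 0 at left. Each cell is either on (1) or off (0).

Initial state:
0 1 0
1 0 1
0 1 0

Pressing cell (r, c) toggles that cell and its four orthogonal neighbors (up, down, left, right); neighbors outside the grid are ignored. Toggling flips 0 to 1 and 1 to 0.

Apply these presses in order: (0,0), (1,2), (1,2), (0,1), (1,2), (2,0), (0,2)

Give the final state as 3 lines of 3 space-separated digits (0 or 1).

After press 1 at (0,0):
1 0 0
0 0 1
0 1 0

After press 2 at (1,2):
1 0 1
0 1 0
0 1 1

After press 3 at (1,2):
1 0 0
0 0 1
0 1 0

After press 4 at (0,1):
0 1 1
0 1 1
0 1 0

After press 5 at (1,2):
0 1 0
0 0 0
0 1 1

After press 6 at (2,0):
0 1 0
1 0 0
1 0 1

After press 7 at (0,2):
0 0 1
1 0 1
1 0 1

Answer: 0 0 1
1 0 1
1 0 1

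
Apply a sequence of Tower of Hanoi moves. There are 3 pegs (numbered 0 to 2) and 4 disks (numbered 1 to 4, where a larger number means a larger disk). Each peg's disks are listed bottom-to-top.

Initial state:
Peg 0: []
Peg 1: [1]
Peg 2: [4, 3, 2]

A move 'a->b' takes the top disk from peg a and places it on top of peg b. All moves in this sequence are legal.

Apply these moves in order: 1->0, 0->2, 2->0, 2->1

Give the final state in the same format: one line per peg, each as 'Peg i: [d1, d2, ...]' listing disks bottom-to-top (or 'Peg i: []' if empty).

After move 1 (1->0):
Peg 0: [1]
Peg 1: []
Peg 2: [4, 3, 2]

After move 2 (0->2):
Peg 0: []
Peg 1: []
Peg 2: [4, 3, 2, 1]

After move 3 (2->0):
Peg 0: [1]
Peg 1: []
Peg 2: [4, 3, 2]

After move 4 (2->1):
Peg 0: [1]
Peg 1: [2]
Peg 2: [4, 3]

Answer: Peg 0: [1]
Peg 1: [2]
Peg 2: [4, 3]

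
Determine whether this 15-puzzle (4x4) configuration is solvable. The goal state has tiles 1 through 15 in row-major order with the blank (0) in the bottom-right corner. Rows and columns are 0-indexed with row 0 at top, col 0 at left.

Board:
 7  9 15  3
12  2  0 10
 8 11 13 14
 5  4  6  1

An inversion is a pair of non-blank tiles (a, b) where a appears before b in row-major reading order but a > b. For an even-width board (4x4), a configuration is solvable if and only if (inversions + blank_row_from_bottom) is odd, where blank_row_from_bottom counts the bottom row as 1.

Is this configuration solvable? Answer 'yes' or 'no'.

Inversions: 61
Blank is in row 1 (0-indexed from top), which is row 3 counting from the bottom (bottom = 1).
61 + 3 = 64, which is even, so the puzzle is not solvable.

Answer: no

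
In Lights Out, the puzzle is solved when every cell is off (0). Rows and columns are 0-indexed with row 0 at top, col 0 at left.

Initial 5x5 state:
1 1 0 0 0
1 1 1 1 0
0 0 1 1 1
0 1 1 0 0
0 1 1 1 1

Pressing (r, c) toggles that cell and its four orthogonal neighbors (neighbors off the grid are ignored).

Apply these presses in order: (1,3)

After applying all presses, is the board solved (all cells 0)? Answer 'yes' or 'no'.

After press 1 at (1,3):
1 1 0 1 0
1 1 0 0 1
0 0 1 0 1
0 1 1 0 0
0 1 1 1 1

Lights still on: 14

Answer: no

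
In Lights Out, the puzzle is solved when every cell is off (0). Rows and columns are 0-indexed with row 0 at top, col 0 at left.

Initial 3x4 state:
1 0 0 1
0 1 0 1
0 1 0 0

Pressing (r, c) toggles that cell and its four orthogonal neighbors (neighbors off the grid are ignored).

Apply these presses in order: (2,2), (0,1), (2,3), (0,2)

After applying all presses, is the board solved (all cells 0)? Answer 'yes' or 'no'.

After press 1 at (2,2):
1 0 0 1
0 1 1 1
0 0 1 1

After press 2 at (0,1):
0 1 1 1
0 0 1 1
0 0 1 1

After press 3 at (2,3):
0 1 1 1
0 0 1 0
0 0 0 0

After press 4 at (0,2):
0 0 0 0
0 0 0 0
0 0 0 0

Lights still on: 0

Answer: yes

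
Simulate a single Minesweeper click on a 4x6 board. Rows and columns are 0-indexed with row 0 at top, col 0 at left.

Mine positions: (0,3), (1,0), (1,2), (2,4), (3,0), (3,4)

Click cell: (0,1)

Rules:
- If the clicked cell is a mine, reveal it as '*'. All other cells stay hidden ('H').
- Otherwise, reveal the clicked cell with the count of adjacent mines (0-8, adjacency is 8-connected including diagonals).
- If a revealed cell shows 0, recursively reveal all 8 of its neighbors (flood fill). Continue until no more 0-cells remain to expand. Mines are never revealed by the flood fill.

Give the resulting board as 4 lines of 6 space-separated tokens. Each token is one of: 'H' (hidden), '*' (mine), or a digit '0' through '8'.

H 2 H H H H
H H H H H H
H H H H H H
H H H H H H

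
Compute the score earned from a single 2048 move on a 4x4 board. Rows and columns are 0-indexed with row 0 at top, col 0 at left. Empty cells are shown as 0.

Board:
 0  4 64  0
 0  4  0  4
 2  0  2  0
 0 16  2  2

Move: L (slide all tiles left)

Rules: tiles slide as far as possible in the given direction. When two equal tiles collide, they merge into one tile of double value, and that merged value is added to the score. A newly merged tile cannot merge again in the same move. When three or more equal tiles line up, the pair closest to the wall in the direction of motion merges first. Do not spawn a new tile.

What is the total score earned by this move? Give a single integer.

Slide left:
row 0: [0, 4, 64, 0] -> [4, 64, 0, 0]  score +0 (running 0)
row 1: [0, 4, 0, 4] -> [8, 0, 0, 0]  score +8 (running 8)
row 2: [2, 0, 2, 0] -> [4, 0, 0, 0]  score +4 (running 12)
row 3: [0, 16, 2, 2] -> [16, 4, 0, 0]  score +4 (running 16)
Board after move:
 4 64  0  0
 8  0  0  0
 4  0  0  0
16  4  0  0

Answer: 16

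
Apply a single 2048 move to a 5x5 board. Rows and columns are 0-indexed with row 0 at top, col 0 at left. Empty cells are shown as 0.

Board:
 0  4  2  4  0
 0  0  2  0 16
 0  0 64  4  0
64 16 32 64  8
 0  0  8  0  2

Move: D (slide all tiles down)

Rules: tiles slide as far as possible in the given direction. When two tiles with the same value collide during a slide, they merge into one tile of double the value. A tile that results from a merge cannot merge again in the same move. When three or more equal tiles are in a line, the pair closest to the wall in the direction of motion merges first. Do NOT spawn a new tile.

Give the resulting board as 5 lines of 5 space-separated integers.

Slide down:
col 0: [0, 0, 0, 64, 0] -> [0, 0, 0, 0, 64]
col 1: [4, 0, 0, 16, 0] -> [0, 0, 0, 4, 16]
col 2: [2, 2, 64, 32, 8] -> [0, 4, 64, 32, 8]
col 3: [4, 0, 4, 64, 0] -> [0, 0, 0, 8, 64]
col 4: [0, 16, 0, 8, 2] -> [0, 0, 16, 8, 2]

Answer:  0  0  0  0  0
 0  0  4  0  0
 0  0 64  0 16
 0  4 32  8  8
64 16  8 64  2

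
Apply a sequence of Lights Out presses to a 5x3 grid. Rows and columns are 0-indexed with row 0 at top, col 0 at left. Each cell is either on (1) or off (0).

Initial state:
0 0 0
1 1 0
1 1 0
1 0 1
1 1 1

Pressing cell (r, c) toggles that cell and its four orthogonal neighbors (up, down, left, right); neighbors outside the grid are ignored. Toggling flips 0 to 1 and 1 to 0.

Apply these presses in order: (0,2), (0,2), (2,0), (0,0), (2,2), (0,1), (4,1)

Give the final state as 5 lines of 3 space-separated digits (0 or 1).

After press 1 at (0,2):
0 1 1
1 1 1
1 1 0
1 0 1
1 1 1

After press 2 at (0,2):
0 0 0
1 1 0
1 1 0
1 0 1
1 1 1

After press 3 at (2,0):
0 0 0
0 1 0
0 0 0
0 0 1
1 1 1

After press 4 at (0,0):
1 1 0
1 1 0
0 0 0
0 0 1
1 1 1

After press 5 at (2,2):
1 1 0
1 1 1
0 1 1
0 0 0
1 1 1

After press 6 at (0,1):
0 0 1
1 0 1
0 1 1
0 0 0
1 1 1

After press 7 at (4,1):
0 0 1
1 0 1
0 1 1
0 1 0
0 0 0

Answer: 0 0 1
1 0 1
0 1 1
0 1 0
0 0 0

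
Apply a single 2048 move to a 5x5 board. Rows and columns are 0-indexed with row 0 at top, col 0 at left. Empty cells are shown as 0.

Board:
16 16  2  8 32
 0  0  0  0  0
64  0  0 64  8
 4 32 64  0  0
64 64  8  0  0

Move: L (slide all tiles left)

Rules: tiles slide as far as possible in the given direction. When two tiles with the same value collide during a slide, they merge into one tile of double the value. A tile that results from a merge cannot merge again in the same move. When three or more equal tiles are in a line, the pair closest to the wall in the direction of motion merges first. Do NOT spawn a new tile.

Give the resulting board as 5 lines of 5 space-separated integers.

Slide left:
row 0: [16, 16, 2, 8, 32] -> [32, 2, 8, 32, 0]
row 1: [0, 0, 0, 0, 0] -> [0, 0, 0, 0, 0]
row 2: [64, 0, 0, 64, 8] -> [128, 8, 0, 0, 0]
row 3: [4, 32, 64, 0, 0] -> [4, 32, 64, 0, 0]
row 4: [64, 64, 8, 0, 0] -> [128, 8, 0, 0, 0]

Answer:  32   2   8  32   0
  0   0   0   0   0
128   8   0   0   0
  4  32  64   0   0
128   8   0   0   0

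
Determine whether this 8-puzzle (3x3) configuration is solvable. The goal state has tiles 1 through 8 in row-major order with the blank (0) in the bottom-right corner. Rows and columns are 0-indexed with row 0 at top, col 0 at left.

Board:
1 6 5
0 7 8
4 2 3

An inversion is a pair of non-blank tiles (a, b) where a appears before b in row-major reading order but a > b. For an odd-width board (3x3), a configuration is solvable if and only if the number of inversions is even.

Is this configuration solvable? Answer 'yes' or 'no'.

Inversions (pairs i<j in row-major order where tile[i] > tile[j] > 0): 15
15 is odd, so the puzzle is not solvable.

Answer: no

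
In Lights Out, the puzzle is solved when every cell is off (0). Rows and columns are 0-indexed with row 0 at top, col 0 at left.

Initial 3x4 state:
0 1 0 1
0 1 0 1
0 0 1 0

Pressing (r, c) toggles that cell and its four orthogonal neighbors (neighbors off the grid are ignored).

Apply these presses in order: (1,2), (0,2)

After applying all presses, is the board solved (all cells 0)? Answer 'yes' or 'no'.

Answer: yes

Derivation:
After press 1 at (1,2):
0 1 1 1
0 0 1 0
0 0 0 0

After press 2 at (0,2):
0 0 0 0
0 0 0 0
0 0 0 0

Lights still on: 0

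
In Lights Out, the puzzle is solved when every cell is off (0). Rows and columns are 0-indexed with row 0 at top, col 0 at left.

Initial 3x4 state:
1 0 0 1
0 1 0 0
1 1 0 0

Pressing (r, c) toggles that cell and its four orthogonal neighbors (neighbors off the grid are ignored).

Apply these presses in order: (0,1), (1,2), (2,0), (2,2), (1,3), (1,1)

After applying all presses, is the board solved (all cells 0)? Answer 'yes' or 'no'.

Answer: yes

Derivation:
After press 1 at (0,1):
0 1 1 1
0 0 0 0
1 1 0 0

After press 2 at (1,2):
0 1 0 1
0 1 1 1
1 1 1 0

After press 3 at (2,0):
0 1 0 1
1 1 1 1
0 0 1 0

After press 4 at (2,2):
0 1 0 1
1 1 0 1
0 1 0 1

After press 5 at (1,3):
0 1 0 0
1 1 1 0
0 1 0 0

After press 6 at (1,1):
0 0 0 0
0 0 0 0
0 0 0 0

Lights still on: 0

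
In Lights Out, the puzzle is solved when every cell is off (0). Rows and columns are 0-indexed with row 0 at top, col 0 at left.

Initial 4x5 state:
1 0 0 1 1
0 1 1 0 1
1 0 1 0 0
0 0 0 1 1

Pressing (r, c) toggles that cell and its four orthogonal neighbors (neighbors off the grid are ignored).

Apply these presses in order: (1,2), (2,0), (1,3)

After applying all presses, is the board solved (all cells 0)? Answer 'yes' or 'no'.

After press 1 at (1,2):
1 0 1 1 1
0 0 0 1 1
1 0 0 0 0
0 0 0 1 1

After press 2 at (2,0):
1 0 1 1 1
1 0 0 1 1
0 1 0 0 0
1 0 0 1 1

After press 3 at (1,3):
1 0 1 0 1
1 0 1 0 0
0 1 0 1 0
1 0 0 1 1

Lights still on: 10

Answer: no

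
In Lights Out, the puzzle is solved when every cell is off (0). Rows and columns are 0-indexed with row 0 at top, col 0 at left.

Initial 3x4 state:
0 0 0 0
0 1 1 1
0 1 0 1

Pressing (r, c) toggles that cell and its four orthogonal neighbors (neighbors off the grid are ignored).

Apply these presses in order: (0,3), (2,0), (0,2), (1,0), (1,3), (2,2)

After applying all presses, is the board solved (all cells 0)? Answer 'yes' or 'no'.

Answer: no

Derivation:
After press 1 at (0,3):
0 0 1 1
0 1 1 0
0 1 0 1

After press 2 at (2,0):
0 0 1 1
1 1 1 0
1 0 0 1

After press 3 at (0,2):
0 1 0 0
1 1 0 0
1 0 0 1

After press 4 at (1,0):
1 1 0 0
0 0 0 0
0 0 0 1

After press 5 at (1,3):
1 1 0 1
0 0 1 1
0 0 0 0

After press 6 at (2,2):
1 1 0 1
0 0 0 1
0 1 1 1

Lights still on: 7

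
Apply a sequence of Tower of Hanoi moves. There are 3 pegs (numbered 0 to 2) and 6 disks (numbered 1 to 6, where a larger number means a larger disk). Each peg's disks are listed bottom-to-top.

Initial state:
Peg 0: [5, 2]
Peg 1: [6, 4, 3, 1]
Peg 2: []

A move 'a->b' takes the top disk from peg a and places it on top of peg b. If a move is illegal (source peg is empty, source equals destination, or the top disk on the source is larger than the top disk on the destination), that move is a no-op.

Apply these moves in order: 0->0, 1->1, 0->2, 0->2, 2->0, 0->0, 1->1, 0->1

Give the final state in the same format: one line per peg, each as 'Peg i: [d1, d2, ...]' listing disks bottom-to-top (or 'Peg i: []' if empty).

After move 1 (0->0):
Peg 0: [5, 2]
Peg 1: [6, 4, 3, 1]
Peg 2: []

After move 2 (1->1):
Peg 0: [5, 2]
Peg 1: [6, 4, 3, 1]
Peg 2: []

After move 3 (0->2):
Peg 0: [5]
Peg 1: [6, 4, 3, 1]
Peg 2: [2]

After move 4 (0->2):
Peg 0: [5]
Peg 1: [6, 4, 3, 1]
Peg 2: [2]

After move 5 (2->0):
Peg 0: [5, 2]
Peg 1: [6, 4, 3, 1]
Peg 2: []

After move 6 (0->0):
Peg 0: [5, 2]
Peg 1: [6, 4, 3, 1]
Peg 2: []

After move 7 (1->1):
Peg 0: [5, 2]
Peg 1: [6, 4, 3, 1]
Peg 2: []

After move 8 (0->1):
Peg 0: [5, 2]
Peg 1: [6, 4, 3, 1]
Peg 2: []

Answer: Peg 0: [5, 2]
Peg 1: [6, 4, 3, 1]
Peg 2: []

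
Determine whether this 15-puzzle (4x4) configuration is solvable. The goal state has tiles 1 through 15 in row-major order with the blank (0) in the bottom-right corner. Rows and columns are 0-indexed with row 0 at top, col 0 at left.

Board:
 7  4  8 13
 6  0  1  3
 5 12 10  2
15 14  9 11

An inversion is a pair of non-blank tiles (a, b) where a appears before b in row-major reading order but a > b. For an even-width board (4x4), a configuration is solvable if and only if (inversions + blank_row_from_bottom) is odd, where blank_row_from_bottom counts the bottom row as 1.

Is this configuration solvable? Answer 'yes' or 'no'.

Answer: yes

Derivation:
Inversions: 40
Blank is in row 1 (0-indexed from top), which is row 3 counting from the bottom (bottom = 1).
40 + 3 = 43, which is odd, so the puzzle is solvable.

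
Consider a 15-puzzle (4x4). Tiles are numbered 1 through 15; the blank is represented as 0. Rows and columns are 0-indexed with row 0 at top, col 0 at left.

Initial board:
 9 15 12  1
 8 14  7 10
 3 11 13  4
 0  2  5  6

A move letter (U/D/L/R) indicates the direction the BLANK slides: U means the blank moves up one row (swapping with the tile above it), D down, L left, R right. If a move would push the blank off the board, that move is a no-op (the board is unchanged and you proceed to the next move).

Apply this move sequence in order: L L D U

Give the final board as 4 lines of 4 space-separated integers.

After move 1 (L):
 9 15 12  1
 8 14  7 10
 3 11 13  4
 0  2  5  6

After move 2 (L):
 9 15 12  1
 8 14  7 10
 3 11 13  4
 0  2  5  6

After move 3 (D):
 9 15 12  1
 8 14  7 10
 3 11 13  4
 0  2  5  6

After move 4 (U):
 9 15 12  1
 8 14  7 10
 0 11 13  4
 3  2  5  6

Answer:  9 15 12  1
 8 14  7 10
 0 11 13  4
 3  2  5  6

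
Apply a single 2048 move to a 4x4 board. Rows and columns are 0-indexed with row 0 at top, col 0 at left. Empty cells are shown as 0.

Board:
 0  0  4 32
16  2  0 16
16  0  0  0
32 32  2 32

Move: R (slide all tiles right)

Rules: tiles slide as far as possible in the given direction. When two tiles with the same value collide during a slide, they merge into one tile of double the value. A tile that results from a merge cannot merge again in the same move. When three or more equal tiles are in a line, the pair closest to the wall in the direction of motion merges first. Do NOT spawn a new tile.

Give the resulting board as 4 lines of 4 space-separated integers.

Slide right:
row 0: [0, 0, 4, 32] -> [0, 0, 4, 32]
row 1: [16, 2, 0, 16] -> [0, 16, 2, 16]
row 2: [16, 0, 0, 0] -> [0, 0, 0, 16]
row 3: [32, 32, 2, 32] -> [0, 64, 2, 32]

Answer:  0  0  4 32
 0 16  2 16
 0  0  0 16
 0 64  2 32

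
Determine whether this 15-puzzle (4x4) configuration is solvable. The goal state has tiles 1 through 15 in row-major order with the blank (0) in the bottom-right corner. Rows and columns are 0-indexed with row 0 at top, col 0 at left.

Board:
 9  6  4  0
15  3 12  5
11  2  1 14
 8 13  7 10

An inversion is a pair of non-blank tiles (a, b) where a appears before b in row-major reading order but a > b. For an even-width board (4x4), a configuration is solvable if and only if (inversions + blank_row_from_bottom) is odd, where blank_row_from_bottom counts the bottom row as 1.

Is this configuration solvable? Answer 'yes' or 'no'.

Inversions: 51
Blank is in row 0 (0-indexed from top), which is row 4 counting from the bottom (bottom = 1).
51 + 4 = 55, which is odd, so the puzzle is solvable.

Answer: yes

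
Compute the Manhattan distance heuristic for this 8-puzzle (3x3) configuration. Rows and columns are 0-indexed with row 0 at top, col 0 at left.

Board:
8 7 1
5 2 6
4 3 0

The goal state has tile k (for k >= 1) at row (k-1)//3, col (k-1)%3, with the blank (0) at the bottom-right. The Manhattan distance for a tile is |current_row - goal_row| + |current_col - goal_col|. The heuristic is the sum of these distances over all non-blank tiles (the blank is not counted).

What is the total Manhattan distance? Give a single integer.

Answer: 14

Derivation:
Tile 8: at (0,0), goal (2,1), distance |0-2|+|0-1| = 3
Tile 7: at (0,1), goal (2,0), distance |0-2|+|1-0| = 3
Tile 1: at (0,2), goal (0,0), distance |0-0|+|2-0| = 2
Tile 5: at (1,0), goal (1,1), distance |1-1|+|0-1| = 1
Tile 2: at (1,1), goal (0,1), distance |1-0|+|1-1| = 1
Tile 6: at (1,2), goal (1,2), distance |1-1|+|2-2| = 0
Tile 4: at (2,0), goal (1,0), distance |2-1|+|0-0| = 1
Tile 3: at (2,1), goal (0,2), distance |2-0|+|1-2| = 3
Sum: 3 + 3 + 2 + 1 + 1 + 0 + 1 + 3 = 14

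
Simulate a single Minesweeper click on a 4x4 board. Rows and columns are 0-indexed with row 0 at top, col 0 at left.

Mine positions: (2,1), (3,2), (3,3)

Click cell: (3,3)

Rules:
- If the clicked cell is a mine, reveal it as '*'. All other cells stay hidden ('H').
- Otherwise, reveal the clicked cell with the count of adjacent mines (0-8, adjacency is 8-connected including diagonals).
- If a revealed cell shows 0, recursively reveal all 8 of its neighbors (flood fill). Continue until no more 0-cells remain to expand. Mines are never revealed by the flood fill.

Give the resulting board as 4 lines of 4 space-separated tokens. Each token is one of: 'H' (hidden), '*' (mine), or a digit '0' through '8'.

H H H H
H H H H
H H H H
H H H *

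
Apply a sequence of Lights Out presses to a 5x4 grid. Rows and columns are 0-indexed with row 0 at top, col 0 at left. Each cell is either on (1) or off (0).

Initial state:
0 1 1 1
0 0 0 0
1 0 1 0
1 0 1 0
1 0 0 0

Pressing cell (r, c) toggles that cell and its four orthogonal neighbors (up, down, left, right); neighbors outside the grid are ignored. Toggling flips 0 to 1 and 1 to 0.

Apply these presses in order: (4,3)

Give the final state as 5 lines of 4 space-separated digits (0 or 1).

After press 1 at (4,3):
0 1 1 1
0 0 0 0
1 0 1 0
1 0 1 1
1 0 1 1

Answer: 0 1 1 1
0 0 0 0
1 0 1 0
1 0 1 1
1 0 1 1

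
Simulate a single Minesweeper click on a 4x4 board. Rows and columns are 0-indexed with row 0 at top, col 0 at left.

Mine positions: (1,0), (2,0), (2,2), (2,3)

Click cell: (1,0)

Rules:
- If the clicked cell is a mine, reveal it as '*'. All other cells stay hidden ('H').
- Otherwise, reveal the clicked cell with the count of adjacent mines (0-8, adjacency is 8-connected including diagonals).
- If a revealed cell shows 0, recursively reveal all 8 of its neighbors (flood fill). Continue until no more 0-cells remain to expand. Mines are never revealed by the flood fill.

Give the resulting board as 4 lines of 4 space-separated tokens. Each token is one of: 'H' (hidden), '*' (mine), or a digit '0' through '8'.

H H H H
* H H H
H H H H
H H H H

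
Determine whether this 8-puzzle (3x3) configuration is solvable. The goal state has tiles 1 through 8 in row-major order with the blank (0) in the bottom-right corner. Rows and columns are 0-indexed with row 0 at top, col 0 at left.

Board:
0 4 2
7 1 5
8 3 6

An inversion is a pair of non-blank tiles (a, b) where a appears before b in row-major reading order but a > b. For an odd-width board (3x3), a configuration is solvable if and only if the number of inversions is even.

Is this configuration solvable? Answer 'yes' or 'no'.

Answer: no

Derivation:
Inversions (pairs i<j in row-major order where tile[i] > tile[j] > 0): 11
11 is odd, so the puzzle is not solvable.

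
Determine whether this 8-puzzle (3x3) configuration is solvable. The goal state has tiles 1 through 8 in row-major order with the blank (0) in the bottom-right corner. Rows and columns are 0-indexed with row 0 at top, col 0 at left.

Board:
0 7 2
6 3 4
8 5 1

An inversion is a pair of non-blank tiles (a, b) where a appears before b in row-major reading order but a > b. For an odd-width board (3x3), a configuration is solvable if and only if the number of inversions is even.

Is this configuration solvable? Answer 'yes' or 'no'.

Answer: yes

Derivation:
Inversions (pairs i<j in row-major order where tile[i] > tile[j] > 0): 16
16 is even, so the puzzle is solvable.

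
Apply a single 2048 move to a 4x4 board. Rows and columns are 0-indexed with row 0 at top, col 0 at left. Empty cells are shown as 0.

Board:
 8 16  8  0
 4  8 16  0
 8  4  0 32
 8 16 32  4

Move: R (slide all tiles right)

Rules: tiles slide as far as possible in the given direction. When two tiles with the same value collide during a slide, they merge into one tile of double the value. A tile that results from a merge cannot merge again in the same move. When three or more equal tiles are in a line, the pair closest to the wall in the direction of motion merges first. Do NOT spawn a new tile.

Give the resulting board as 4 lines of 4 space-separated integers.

Slide right:
row 0: [8, 16, 8, 0] -> [0, 8, 16, 8]
row 1: [4, 8, 16, 0] -> [0, 4, 8, 16]
row 2: [8, 4, 0, 32] -> [0, 8, 4, 32]
row 3: [8, 16, 32, 4] -> [8, 16, 32, 4]

Answer:  0  8 16  8
 0  4  8 16
 0  8  4 32
 8 16 32  4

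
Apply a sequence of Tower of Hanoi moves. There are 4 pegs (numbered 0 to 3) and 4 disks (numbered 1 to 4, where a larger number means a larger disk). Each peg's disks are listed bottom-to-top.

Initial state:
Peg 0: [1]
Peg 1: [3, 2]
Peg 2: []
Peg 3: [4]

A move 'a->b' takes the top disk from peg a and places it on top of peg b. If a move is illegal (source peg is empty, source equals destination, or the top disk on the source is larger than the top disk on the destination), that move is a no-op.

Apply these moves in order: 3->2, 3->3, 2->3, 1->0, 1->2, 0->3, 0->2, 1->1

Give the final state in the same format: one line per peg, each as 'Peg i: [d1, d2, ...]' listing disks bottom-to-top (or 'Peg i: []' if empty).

Answer: Peg 0: []
Peg 1: [3]
Peg 2: [2]
Peg 3: [4, 1]

Derivation:
After move 1 (3->2):
Peg 0: [1]
Peg 1: [3, 2]
Peg 2: [4]
Peg 3: []

After move 2 (3->3):
Peg 0: [1]
Peg 1: [3, 2]
Peg 2: [4]
Peg 3: []

After move 3 (2->3):
Peg 0: [1]
Peg 1: [3, 2]
Peg 2: []
Peg 3: [4]

After move 4 (1->0):
Peg 0: [1]
Peg 1: [3, 2]
Peg 2: []
Peg 3: [4]

After move 5 (1->2):
Peg 0: [1]
Peg 1: [3]
Peg 2: [2]
Peg 3: [4]

After move 6 (0->3):
Peg 0: []
Peg 1: [3]
Peg 2: [2]
Peg 3: [4, 1]

After move 7 (0->2):
Peg 0: []
Peg 1: [3]
Peg 2: [2]
Peg 3: [4, 1]

After move 8 (1->1):
Peg 0: []
Peg 1: [3]
Peg 2: [2]
Peg 3: [4, 1]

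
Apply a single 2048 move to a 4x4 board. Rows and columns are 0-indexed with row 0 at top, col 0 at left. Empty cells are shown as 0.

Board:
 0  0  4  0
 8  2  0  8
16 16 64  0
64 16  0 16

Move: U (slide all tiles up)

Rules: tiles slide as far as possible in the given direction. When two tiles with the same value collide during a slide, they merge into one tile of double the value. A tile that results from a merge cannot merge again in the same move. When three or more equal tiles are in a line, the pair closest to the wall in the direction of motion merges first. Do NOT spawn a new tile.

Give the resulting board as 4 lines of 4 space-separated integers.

Slide up:
col 0: [0, 8, 16, 64] -> [8, 16, 64, 0]
col 1: [0, 2, 16, 16] -> [2, 32, 0, 0]
col 2: [4, 0, 64, 0] -> [4, 64, 0, 0]
col 3: [0, 8, 0, 16] -> [8, 16, 0, 0]

Answer:  8  2  4  8
16 32 64 16
64  0  0  0
 0  0  0  0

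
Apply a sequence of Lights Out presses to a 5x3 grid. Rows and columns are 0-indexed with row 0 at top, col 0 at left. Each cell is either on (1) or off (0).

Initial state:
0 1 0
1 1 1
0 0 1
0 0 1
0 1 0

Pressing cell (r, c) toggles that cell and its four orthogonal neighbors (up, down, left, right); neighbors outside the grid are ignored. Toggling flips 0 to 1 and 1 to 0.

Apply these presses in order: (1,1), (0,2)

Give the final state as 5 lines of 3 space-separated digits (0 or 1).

Answer: 0 1 1
0 0 1
0 1 1
0 0 1
0 1 0

Derivation:
After press 1 at (1,1):
0 0 0
0 0 0
0 1 1
0 0 1
0 1 0

After press 2 at (0,2):
0 1 1
0 0 1
0 1 1
0 0 1
0 1 0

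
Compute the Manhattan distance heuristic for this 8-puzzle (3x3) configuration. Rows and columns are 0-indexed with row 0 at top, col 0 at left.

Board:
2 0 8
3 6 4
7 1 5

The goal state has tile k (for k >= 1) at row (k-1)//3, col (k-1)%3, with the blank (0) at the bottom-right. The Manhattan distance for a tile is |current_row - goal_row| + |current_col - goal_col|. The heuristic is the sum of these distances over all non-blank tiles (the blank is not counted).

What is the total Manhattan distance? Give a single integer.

Answer: 15

Derivation:
Tile 2: (0,0)->(0,1) = 1
Tile 8: (0,2)->(2,1) = 3
Tile 3: (1,0)->(0,2) = 3
Tile 6: (1,1)->(1,2) = 1
Tile 4: (1,2)->(1,0) = 2
Tile 7: (2,0)->(2,0) = 0
Tile 1: (2,1)->(0,0) = 3
Tile 5: (2,2)->(1,1) = 2
Sum: 1 + 3 + 3 + 1 + 2 + 0 + 3 + 2 = 15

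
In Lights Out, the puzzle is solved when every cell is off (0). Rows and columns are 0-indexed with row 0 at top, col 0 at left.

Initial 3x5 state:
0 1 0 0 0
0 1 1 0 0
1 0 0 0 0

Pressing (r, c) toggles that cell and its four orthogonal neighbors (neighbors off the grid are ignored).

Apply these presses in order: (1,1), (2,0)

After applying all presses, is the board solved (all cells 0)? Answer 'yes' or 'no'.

Answer: yes

Derivation:
After press 1 at (1,1):
0 0 0 0 0
1 0 0 0 0
1 1 0 0 0

After press 2 at (2,0):
0 0 0 0 0
0 0 0 0 0
0 0 0 0 0

Lights still on: 0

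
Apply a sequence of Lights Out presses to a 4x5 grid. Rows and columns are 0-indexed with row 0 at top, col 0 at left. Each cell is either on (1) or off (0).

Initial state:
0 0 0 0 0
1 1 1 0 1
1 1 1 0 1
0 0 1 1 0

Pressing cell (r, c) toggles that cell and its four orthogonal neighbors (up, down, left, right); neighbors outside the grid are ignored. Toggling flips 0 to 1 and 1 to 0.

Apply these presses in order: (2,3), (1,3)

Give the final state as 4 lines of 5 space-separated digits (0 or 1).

After press 1 at (2,3):
0 0 0 0 0
1 1 1 1 1
1 1 0 1 0
0 0 1 0 0

After press 2 at (1,3):
0 0 0 1 0
1 1 0 0 0
1 1 0 0 0
0 0 1 0 0

Answer: 0 0 0 1 0
1 1 0 0 0
1 1 0 0 0
0 0 1 0 0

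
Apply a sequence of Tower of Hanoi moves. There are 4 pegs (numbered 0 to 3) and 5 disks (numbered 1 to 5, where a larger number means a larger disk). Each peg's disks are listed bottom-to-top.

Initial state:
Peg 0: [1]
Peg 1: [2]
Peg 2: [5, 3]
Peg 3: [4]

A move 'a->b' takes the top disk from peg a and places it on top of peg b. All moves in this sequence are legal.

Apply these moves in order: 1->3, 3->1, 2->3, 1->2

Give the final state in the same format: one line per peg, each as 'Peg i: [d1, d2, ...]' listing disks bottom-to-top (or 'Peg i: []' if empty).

Answer: Peg 0: [1]
Peg 1: []
Peg 2: [5, 2]
Peg 3: [4, 3]

Derivation:
After move 1 (1->3):
Peg 0: [1]
Peg 1: []
Peg 2: [5, 3]
Peg 3: [4, 2]

After move 2 (3->1):
Peg 0: [1]
Peg 1: [2]
Peg 2: [5, 3]
Peg 3: [4]

After move 3 (2->3):
Peg 0: [1]
Peg 1: [2]
Peg 2: [5]
Peg 3: [4, 3]

After move 4 (1->2):
Peg 0: [1]
Peg 1: []
Peg 2: [5, 2]
Peg 3: [4, 3]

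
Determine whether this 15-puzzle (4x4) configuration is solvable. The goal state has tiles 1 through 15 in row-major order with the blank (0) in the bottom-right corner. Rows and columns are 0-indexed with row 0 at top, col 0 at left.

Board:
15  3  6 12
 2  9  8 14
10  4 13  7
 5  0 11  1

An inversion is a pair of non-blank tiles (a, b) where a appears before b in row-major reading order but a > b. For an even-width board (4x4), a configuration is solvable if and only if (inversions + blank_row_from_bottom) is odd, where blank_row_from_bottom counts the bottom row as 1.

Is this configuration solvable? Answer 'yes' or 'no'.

Answer: no

Derivation:
Inversions: 59
Blank is in row 3 (0-indexed from top), which is row 1 counting from the bottom (bottom = 1).
59 + 1 = 60, which is even, so the puzzle is not solvable.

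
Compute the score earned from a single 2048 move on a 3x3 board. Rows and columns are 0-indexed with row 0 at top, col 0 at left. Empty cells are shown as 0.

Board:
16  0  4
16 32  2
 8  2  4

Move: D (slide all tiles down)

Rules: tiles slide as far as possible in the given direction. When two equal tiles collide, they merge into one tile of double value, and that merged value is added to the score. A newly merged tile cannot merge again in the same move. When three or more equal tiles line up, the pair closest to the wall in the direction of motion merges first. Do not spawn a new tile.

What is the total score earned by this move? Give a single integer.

Answer: 32

Derivation:
Slide down:
col 0: [16, 16, 8] -> [0, 32, 8]  score +32 (running 32)
col 1: [0, 32, 2] -> [0, 32, 2]  score +0 (running 32)
col 2: [4, 2, 4] -> [4, 2, 4]  score +0 (running 32)
Board after move:
 0  0  4
32 32  2
 8  2  4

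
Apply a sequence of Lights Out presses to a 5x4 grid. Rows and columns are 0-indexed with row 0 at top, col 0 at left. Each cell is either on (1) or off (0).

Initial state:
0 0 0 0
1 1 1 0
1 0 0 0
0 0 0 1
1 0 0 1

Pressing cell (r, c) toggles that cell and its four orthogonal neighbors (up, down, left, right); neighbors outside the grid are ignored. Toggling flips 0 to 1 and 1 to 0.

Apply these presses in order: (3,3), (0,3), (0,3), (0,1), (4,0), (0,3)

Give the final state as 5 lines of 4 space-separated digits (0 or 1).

Answer: 1 1 0 1
1 0 1 1
1 0 0 1
1 0 1 0
0 1 0 0

Derivation:
After press 1 at (3,3):
0 0 0 0
1 1 1 0
1 0 0 1
0 0 1 0
1 0 0 0

After press 2 at (0,3):
0 0 1 1
1 1 1 1
1 0 0 1
0 0 1 0
1 0 0 0

After press 3 at (0,3):
0 0 0 0
1 1 1 0
1 0 0 1
0 0 1 0
1 0 0 0

After press 4 at (0,1):
1 1 1 0
1 0 1 0
1 0 0 1
0 0 1 0
1 0 0 0

After press 5 at (4,0):
1 1 1 0
1 0 1 0
1 0 0 1
1 0 1 0
0 1 0 0

After press 6 at (0,3):
1 1 0 1
1 0 1 1
1 0 0 1
1 0 1 0
0 1 0 0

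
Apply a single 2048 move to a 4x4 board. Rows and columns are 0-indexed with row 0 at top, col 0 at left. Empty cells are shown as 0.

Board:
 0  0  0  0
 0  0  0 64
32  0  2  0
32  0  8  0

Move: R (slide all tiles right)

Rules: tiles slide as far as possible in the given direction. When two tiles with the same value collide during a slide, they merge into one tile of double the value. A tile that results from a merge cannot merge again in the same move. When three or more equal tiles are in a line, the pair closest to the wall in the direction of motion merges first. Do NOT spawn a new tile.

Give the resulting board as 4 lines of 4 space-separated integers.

Answer:  0  0  0  0
 0  0  0 64
 0  0 32  2
 0  0 32  8

Derivation:
Slide right:
row 0: [0, 0, 0, 0] -> [0, 0, 0, 0]
row 1: [0, 0, 0, 64] -> [0, 0, 0, 64]
row 2: [32, 0, 2, 0] -> [0, 0, 32, 2]
row 3: [32, 0, 8, 0] -> [0, 0, 32, 8]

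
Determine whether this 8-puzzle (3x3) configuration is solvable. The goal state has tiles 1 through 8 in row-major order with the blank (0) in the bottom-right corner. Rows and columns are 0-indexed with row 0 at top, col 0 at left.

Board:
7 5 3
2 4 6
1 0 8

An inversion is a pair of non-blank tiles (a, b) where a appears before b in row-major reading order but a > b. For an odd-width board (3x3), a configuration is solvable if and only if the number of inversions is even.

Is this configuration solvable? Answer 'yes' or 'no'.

Inversions (pairs i<j in row-major order where tile[i] > tile[j] > 0): 15
15 is odd, so the puzzle is not solvable.

Answer: no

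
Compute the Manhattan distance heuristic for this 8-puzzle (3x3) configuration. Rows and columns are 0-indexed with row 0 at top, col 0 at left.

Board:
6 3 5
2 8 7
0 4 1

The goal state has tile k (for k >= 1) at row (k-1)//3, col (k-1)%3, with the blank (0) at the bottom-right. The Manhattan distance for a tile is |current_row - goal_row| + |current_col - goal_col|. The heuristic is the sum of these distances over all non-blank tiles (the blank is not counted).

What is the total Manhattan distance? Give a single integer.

Answer: 18

Derivation:
Tile 6: at (0,0), goal (1,2), distance |0-1|+|0-2| = 3
Tile 3: at (0,1), goal (0,2), distance |0-0|+|1-2| = 1
Tile 5: at (0,2), goal (1,1), distance |0-1|+|2-1| = 2
Tile 2: at (1,0), goal (0,1), distance |1-0|+|0-1| = 2
Tile 8: at (1,1), goal (2,1), distance |1-2|+|1-1| = 1
Tile 7: at (1,2), goal (2,0), distance |1-2|+|2-0| = 3
Tile 4: at (2,1), goal (1,0), distance |2-1|+|1-0| = 2
Tile 1: at (2,2), goal (0,0), distance |2-0|+|2-0| = 4
Sum: 3 + 1 + 2 + 2 + 1 + 3 + 2 + 4 = 18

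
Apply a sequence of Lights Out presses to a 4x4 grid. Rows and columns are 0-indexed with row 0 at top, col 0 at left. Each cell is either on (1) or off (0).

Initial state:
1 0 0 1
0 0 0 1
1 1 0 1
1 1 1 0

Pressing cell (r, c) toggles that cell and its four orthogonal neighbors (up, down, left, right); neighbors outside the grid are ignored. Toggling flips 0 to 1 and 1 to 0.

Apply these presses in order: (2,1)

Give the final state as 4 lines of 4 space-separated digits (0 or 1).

After press 1 at (2,1):
1 0 0 1
0 1 0 1
0 0 1 1
1 0 1 0

Answer: 1 0 0 1
0 1 0 1
0 0 1 1
1 0 1 0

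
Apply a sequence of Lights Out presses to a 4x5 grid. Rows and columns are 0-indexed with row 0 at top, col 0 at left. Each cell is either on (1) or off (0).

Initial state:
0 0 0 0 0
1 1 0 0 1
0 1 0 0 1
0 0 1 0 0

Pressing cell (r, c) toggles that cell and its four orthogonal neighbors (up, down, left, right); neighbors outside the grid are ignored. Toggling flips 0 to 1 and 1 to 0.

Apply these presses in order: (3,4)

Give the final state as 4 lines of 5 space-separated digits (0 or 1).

Answer: 0 0 0 0 0
1 1 0 0 1
0 1 0 0 0
0 0 1 1 1

Derivation:
After press 1 at (3,4):
0 0 0 0 0
1 1 0 0 1
0 1 0 0 0
0 0 1 1 1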